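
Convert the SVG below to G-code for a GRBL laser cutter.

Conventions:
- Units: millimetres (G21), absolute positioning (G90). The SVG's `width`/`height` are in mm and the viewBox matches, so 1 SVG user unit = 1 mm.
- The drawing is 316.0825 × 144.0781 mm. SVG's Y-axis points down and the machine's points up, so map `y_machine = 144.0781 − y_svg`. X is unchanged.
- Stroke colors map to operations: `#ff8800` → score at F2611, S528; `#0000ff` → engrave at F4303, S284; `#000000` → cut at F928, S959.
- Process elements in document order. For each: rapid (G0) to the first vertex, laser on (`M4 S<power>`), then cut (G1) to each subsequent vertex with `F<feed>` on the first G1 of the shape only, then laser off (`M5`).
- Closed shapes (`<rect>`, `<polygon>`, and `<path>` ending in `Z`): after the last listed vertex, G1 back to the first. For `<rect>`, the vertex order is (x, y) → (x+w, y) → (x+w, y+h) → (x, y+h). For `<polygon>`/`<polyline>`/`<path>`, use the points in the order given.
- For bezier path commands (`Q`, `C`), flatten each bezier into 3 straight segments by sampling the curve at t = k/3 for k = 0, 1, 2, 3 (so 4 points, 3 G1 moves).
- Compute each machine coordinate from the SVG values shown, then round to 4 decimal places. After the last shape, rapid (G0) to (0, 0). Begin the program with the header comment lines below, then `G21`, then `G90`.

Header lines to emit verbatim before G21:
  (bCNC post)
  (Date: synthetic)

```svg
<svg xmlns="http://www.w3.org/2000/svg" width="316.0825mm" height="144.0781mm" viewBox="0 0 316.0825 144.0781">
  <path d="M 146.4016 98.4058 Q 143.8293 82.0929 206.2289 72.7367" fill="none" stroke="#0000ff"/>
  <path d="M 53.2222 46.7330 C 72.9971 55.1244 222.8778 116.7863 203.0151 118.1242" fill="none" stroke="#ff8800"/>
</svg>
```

(bCNC post)
(Date: synthetic)
G21
G90
G0 X146.4016 Y45.6723
M4 S284
G1 X151.9058 Y55.7746 F4303
G1 X171.8483 Y64.3310
G1 X206.2289 Y71.3414
M5
G0 X53.2222 Y97.3451
M4 S528
G1 X105.2602 Y75.4041 F2611
G1 X177.4022 Y43.1926
G1 X203.0151 Y25.9539
M5
G0 X0.0000 Y0.0000

viewBox `0 0 316.0825 144.0781` with mm width/height → 1 unit = 1 mm. Flip: y_m = 144.0781 − y_svg.

**Shape 1** — `<path>` quadratic bezier, stroke `#0000ff` → engrave (S284, F4303). Control points (SVG): P0=(146.4016,98.4058), P1=(143.8293,82.0929), P2=(206.2289,72.7367); sampled at t=k/3. Machine vertices: (146.4016,45.6723) → (151.9058,55.7746) → (171.8483,64.3310) → (206.2289,71.3414). Open path.

**Shape 2** — `<path>` cubic bezier, stroke `#ff8800` → score (S528, F2611). Control points (SVG): P0=(53.2222,46.7330), P1=(72.9971,55.1244), P2=(222.8778,116.7863), P3=(203.0151,118.1242); sampled at t=k/3. Machine vertices: (53.2222,97.3451) → (105.2602,75.4041) → (177.4022,43.1926) → (203.0151,25.9539). Open path.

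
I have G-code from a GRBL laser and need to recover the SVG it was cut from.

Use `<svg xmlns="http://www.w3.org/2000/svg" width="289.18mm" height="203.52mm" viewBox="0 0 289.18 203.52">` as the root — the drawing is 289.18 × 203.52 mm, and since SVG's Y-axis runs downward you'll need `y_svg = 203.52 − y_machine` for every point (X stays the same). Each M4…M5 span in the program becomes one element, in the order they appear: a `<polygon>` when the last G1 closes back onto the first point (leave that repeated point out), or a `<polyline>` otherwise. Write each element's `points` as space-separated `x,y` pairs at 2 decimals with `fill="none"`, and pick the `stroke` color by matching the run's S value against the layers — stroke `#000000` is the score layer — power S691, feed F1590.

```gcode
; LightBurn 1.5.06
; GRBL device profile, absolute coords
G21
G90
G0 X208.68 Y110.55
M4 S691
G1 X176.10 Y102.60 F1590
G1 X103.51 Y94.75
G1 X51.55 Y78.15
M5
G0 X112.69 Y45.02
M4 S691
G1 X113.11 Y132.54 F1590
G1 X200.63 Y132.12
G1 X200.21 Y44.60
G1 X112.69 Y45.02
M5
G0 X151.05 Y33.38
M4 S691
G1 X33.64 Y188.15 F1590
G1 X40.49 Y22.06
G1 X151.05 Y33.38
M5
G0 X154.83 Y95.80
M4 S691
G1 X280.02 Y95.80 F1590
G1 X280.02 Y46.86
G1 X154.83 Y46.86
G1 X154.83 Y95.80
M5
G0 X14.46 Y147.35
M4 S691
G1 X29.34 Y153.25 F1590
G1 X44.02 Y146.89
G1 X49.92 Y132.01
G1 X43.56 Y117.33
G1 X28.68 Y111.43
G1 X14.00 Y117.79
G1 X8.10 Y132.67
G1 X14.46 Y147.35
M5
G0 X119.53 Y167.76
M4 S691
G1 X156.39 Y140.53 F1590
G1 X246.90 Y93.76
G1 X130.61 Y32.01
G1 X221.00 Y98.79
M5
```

<svg xmlns="http://www.w3.org/2000/svg" width="289.18mm" height="203.52mm" viewBox="0 0 289.18 203.52">
  <polyline points="208.68,92.97 176.10,100.92 103.51,108.77 51.55,125.37" fill="none" stroke="#000000"/>
  <polygon points="112.69,158.50 113.11,70.98 200.63,71.40 200.21,158.92" fill="none" stroke="#000000"/>
  <polygon points="151.05,170.14 33.64,15.37 40.49,181.46" fill="none" stroke="#000000"/>
  <polygon points="154.83,107.72 280.02,107.72 280.02,156.66 154.83,156.66" fill="none" stroke="#000000"/>
  <polygon points="14.46,56.17 29.34,50.27 44.02,56.63 49.92,71.51 43.56,86.19 28.68,92.09 14.00,85.73 8.10,70.85" fill="none" stroke="#000000"/>
  <polyline points="119.53,35.76 156.39,62.99 246.90,109.76 130.61,171.51 221.00,104.73" fill="none" stroke="#000000"/>
</svg>

Machine Y-up, SVG Y-down with viewBox height 203.52, so y_svg = 203.52 − y_machine; X carries over. Every run uses S691, so all elements get stroke `#000000` (score).

Run 1: The run is open, so emit a `<polyline>` with points (Y-flipped): 208.68,92.97 176.10,100.92 103.51,108.77 51.55,125.37.

Run 2: The run returns to its start, so emit a `<polygon>` with points (Y-flipped): 112.69,158.50 113.11,70.98 200.63,71.40 200.21,158.92.

Run 3: The run returns to its start, so emit a `<polygon>` with points (Y-flipped): 151.05,170.14 33.64,15.37 40.49,181.46.

Run 4: The run returns to its start, so emit a `<polygon>` with points (Y-flipped): 154.83,107.72 280.02,107.72 280.02,156.66 154.83,156.66.

Run 5: The run returns to its start, so emit a `<polygon>` with points (Y-flipped): 14.46,56.17 29.34,50.27 44.02,56.63 49.92,71.51 43.56,86.19 28.68,92.09 14.00,85.73 8.10,70.85.

Run 6: The run is open, so emit a `<polyline>` with points (Y-flipped): 119.53,35.76 156.39,62.99 246.90,109.76 130.61,171.51 221.00,104.73.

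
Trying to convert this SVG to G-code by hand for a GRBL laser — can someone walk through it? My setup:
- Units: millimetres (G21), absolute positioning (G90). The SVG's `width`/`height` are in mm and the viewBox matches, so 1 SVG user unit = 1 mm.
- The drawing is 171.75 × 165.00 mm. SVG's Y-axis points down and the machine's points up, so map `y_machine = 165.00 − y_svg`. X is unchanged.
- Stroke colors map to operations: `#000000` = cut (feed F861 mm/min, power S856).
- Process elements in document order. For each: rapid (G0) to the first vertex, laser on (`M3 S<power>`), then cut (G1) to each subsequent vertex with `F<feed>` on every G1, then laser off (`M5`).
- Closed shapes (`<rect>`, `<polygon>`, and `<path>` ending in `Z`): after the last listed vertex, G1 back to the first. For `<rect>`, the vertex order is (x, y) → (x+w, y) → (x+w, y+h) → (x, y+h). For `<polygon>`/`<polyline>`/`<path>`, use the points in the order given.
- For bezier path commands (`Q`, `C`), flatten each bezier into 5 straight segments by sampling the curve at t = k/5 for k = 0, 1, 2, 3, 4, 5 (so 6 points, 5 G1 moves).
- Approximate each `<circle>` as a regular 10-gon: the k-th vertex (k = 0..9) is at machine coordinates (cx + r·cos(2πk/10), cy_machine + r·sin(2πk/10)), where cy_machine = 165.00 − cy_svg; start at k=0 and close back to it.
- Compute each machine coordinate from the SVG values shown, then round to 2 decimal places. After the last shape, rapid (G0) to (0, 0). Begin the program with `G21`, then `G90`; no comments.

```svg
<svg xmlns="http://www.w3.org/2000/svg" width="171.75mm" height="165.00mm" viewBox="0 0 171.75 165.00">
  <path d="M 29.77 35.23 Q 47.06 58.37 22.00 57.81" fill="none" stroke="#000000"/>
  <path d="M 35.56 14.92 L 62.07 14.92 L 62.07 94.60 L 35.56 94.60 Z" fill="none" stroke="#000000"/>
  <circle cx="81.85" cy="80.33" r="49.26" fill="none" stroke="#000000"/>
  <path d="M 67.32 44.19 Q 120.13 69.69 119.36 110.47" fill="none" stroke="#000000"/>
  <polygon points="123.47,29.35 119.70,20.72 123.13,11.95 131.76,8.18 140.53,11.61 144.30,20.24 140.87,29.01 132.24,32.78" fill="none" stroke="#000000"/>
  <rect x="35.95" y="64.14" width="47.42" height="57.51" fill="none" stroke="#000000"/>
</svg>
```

G21
G90
G0 X29.77 Y129.77
M3 S856
G1 X34.99 Y121.46 F861
G1 X36.83 Y115.05 F861
G1 X35.27 Y110.53 F861
G1 X30.33 Y107.91 F861
G1 X22.00 Y107.19 F861
M5
G0 X35.56 Y150.08
M3 S856
G1 X62.07 Y150.08 F861
G1 X62.07 Y70.40 F861
G1 X35.56 Y70.40 F861
G1 X35.56 Y150.08 F861
M5
G0 X131.11 Y84.67
M3 S856
G1 X121.70 Y113.62 F861
G1 X97.07 Y131.52 F861
G1 X66.63 Y131.52 F861
G1 X42.00 Y113.62 F861
G1 X32.59 Y84.67 F861
G1 X42.00 Y55.72 F861
G1 X66.63 Y37.82 F861
G1 X97.07 Y37.82 F861
G1 X121.70 Y55.72 F861
G1 X131.11 Y84.67 F861
M5
G0 X67.32 Y120.81
M3 S856
G1 X86.30 Y110.00 F861
G1 X101.00 Y97.97 F861
G1 X111.40 Y84.71 F861
G1 X117.52 Y70.23 F861
G1 X119.36 Y54.53 F861
M5
G0 X123.47 Y135.65
M3 S856
G1 X119.70 Y144.28 F861
G1 X123.13 Y153.05 F861
G1 X131.76 Y156.82 F861
G1 X140.53 Y153.39 F861
G1 X144.30 Y144.76 F861
G1 X140.87 Y135.99 F861
G1 X132.24 Y132.22 F861
G1 X123.47 Y135.65 F861
M5
G0 X35.95 Y100.86
M3 S856
G1 X83.37 Y100.86 F861
G1 X83.37 Y43.35 F861
G1 X35.95 Y43.35 F861
G1 X35.95 Y100.86 F861
M5
G0 X0.00 Y0.00

1 u = 1 mm; y_m = 165.00 − y.

[1] `<path>` quadratic bezier, #000000→cut S856 F861: (29.77,129.77) → (34.99,121.46) → (36.83,115.05) → (35.27,110.53) → (30.33,107.91) → (22.00,107.19)

[2] `<path>` rectangle, #000000→cut S856 F861: (35.56,150.08) → (62.07,150.08) → (62.07,70.40) → (35.56,70.40) → (35.56,150.08) (closed)

[3] `<circle>` circle, #000000→cut S856 F861: (131.11,84.67) → (121.70,113.62) → (97.07,131.52) → (66.63,131.52) → (42.00,113.62) → (32.59,84.67) → (42.00,55.72) → (66.63,37.82) → (97.07,37.82) → (121.70,55.72) → (131.11,84.67) (closed)

[4] `<path>` quadratic bezier, #000000→cut S856 F861: (67.32,120.81) → (86.30,110.00) → (101.00,97.97) → (111.40,84.71) → (117.52,70.23) → (119.36,54.53)

[5] `<polygon>` regular polygon, #000000→cut S856 F861: (123.47,135.65) → (119.70,144.28) → (123.13,153.05) → (131.76,156.82) → (140.53,153.39) → (144.30,144.76) → (140.87,135.99) → (132.24,132.22) → (123.47,135.65) (closed)

[6] `<rect>` rectangle, #000000→cut S856 F861: (35.95,100.86) → (83.37,100.86) → (83.37,43.35) → (35.95,43.35) → (35.95,100.86) (closed)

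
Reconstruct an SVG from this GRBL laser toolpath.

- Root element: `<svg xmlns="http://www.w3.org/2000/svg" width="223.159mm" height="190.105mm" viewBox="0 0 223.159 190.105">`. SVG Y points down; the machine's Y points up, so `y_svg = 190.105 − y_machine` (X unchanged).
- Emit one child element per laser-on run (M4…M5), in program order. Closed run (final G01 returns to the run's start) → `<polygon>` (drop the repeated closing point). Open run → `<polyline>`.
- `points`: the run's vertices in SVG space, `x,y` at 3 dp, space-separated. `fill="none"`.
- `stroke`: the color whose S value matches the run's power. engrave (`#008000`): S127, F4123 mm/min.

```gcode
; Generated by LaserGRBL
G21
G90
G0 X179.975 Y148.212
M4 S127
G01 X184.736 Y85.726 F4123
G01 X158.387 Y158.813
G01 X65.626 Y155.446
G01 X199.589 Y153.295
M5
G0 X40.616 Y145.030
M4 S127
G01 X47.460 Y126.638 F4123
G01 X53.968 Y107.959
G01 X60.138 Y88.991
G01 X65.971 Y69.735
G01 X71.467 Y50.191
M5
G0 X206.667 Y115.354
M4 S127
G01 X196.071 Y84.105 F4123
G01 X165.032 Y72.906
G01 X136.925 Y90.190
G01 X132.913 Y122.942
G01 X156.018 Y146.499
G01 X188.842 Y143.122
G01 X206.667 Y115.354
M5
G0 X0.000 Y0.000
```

<svg xmlns="http://www.w3.org/2000/svg" width="223.159mm" height="190.105mm" viewBox="0 0 223.159 190.105">
  <polyline points="179.975,41.893 184.736,104.379 158.387,31.292 65.626,34.659 199.589,36.810" fill="none" stroke="#008000"/>
  <polyline points="40.616,45.075 47.460,63.467 53.968,82.146 60.138,101.114 65.971,120.370 71.467,139.914" fill="none" stroke="#008000"/>
  <polygon points="206.667,74.751 196.071,106.000 165.032,117.199 136.925,99.915 132.913,67.163 156.018,43.606 188.842,46.983" fill="none" stroke="#008000"/>
</svg>

y_svg = 190.105 − y_m. Every run uses S127, so all elements get stroke `#008000` (engrave).

[1] open run; points: 179.975,41.893 184.736,104.379 158.387,31.292 65.626,34.659 199.589,36.810

[2] open run; points: 40.616,45.075 47.460,63.467 53.968,82.146 60.138,101.114 65.971,120.370 71.467,139.914

[3] closed run; points: 206.667,74.751 196.071,106.000 165.032,117.199 136.925,99.915 132.913,67.163 156.018,43.606 188.842,46.983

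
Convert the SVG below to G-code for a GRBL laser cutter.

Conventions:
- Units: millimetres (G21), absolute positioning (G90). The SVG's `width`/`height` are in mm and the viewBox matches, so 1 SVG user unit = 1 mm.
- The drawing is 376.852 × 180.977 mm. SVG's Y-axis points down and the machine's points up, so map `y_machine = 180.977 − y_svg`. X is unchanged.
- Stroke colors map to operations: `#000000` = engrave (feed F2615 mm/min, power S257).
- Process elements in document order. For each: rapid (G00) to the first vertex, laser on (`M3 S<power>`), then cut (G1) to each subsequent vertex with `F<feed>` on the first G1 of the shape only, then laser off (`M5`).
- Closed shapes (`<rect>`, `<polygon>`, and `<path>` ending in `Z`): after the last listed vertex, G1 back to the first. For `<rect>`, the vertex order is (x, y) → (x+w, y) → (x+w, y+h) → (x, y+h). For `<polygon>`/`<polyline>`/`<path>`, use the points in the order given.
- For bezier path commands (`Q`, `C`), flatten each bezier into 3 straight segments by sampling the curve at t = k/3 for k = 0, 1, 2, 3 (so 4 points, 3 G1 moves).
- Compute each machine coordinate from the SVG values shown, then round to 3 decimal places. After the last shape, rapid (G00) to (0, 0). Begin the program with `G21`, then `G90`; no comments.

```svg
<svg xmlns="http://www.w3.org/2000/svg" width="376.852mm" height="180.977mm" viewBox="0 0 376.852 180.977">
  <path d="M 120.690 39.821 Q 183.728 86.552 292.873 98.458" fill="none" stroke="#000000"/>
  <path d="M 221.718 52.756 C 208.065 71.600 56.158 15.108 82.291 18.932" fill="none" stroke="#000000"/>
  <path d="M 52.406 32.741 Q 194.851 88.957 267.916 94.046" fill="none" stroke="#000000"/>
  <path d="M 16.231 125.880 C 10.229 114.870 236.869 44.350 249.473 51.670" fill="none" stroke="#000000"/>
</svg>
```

viewBox `0 0 376.852 180.977` with mm width/height → 1 unit = 1 mm. Flip: y_m = 180.977 − y_svg.

**Shape 1** — `<path>` quadratic bezier, stroke `#000000` → engrave (S257, F2615). Control points (SVG): P0=(120.690,39.821), P1=(183.728,86.552), P2=(292.873,98.458); sampled at t=k/3. Machine vertices: (120.690,141.156) → (167.838,113.871) → (225.233,94.326) → (292.873,82.519). Open path.

**Shape 2** — `<path>` cubic bezier, stroke `#000000` → engrave (S257, F2615). Control points (SVG): P0=(221.718,52.756), P1=(208.065,71.600), P2=(56.158,15.108), P3=(82.291,18.932); sampled at t=k/3. Machine vertices: (221.718,128.221) → (173.695,129.465) → (103.790,150.788) → (82.291,162.045). Open path.

**Shape 3** — `<path>` quadratic bezier, stroke `#000000` → engrave (S257, F2615). Control points (SVG): P0=(52.406,32.741), P1=(194.851,88.957), P2=(267.916,94.046); sampled at t=k/3. Machine vertices: (52.406,148.236) → (139.660,116.439) → (211.497,96.004) → (267.916,86.931). Open path.

**Shape 4** — `<path>` cubic bezier, stroke `#000000` → engrave (S257, F2615). Control points (SVG): P0=(16.231,125.880), P1=(10.229,114.870), P2=(236.869,44.350), P3=(249.473,51.670); sampled at t=k/3. Machine vertices: (16.231,55.097) → (71.233,80.857) → (182.067,115.767) → (249.473,129.307). Open path.

G21
G90
G00 X120.690 Y141.156
M3 S257
G1 X167.838 Y113.871 F2615
G1 X225.233 Y94.326
G1 X292.873 Y82.519
M5
G00 X221.718 Y128.221
M3 S257
G1 X173.695 Y129.465 F2615
G1 X103.790 Y150.788
G1 X82.291 Y162.045
M5
G00 X52.406 Y148.236
M3 S257
G1 X139.660 Y116.439 F2615
G1 X211.497 Y96.004
G1 X267.916 Y86.931
M5
G00 X16.231 Y55.097
M3 S257
G1 X71.233 Y80.857 F2615
G1 X182.067 Y115.767
G1 X249.473 Y129.307
M5
G00 X0.000 Y0.000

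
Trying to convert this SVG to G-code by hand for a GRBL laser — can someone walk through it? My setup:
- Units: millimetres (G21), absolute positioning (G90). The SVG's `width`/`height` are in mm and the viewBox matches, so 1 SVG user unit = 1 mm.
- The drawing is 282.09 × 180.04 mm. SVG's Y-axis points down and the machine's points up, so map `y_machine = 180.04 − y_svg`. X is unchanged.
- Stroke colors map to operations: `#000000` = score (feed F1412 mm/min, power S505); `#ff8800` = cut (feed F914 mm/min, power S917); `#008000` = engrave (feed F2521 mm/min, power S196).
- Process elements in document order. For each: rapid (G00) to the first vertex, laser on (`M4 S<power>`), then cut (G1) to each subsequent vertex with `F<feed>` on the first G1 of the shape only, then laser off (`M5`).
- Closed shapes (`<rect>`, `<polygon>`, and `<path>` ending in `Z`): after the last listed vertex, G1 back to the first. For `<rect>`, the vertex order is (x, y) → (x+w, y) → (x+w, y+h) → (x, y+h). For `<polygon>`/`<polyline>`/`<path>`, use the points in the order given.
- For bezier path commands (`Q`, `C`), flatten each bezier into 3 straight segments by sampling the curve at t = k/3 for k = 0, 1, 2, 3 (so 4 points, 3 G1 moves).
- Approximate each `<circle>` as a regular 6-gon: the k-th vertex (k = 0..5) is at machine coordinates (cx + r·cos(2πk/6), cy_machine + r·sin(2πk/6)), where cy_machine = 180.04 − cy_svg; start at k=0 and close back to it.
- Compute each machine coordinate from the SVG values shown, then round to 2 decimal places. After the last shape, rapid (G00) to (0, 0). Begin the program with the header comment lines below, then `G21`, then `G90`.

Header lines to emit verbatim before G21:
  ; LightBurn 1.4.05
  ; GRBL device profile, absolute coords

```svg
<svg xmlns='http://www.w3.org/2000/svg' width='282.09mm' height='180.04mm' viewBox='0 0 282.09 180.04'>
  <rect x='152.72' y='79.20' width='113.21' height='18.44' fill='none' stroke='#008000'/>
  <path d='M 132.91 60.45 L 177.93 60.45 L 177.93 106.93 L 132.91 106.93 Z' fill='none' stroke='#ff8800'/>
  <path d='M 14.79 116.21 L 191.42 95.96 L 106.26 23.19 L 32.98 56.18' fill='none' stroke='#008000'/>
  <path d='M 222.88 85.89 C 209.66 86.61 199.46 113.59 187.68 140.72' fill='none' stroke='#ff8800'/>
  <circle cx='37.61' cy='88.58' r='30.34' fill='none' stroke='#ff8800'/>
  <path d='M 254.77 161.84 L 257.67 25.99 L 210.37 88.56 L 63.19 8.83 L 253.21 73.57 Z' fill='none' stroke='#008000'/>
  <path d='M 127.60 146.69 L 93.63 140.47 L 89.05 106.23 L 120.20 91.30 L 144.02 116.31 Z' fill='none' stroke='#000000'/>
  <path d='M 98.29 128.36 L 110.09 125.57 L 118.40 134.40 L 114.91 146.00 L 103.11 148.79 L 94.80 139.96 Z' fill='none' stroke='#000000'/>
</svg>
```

; LightBurn 1.4.05
; GRBL device profile, absolute coords
G21
G90
G00 X152.72 Y100.84
M4 S196
G1 X265.93 Y100.84 F2521
G1 X265.93 Y82.40
G1 X152.72 Y82.40
G1 X152.72 Y100.84
M5
G00 X132.91 Y119.59
M4 S917
G1 X177.93 Y119.59 F914
G1 X177.93 Y73.11
G1 X132.91 Y73.11
G1 X132.91 Y119.59
M5
G00 X14.79 Y63.83
M4 S196
G1 X191.42 Y84.08 F2521
G1 X106.26 Y156.85
G1 X32.98 Y123.86
M5
G00 X222.88 Y94.15
M4 S917
G1 X210.50 Y85.64 F914
G1 X199.10 Y65.43
G1 X187.68 Y39.32
M5
G00 X67.95 Y91.46
M4 S917
G1 X52.78 Y117.74 F914
G1 X22.44 Y117.74
G1 X7.27 Y91.46
G1 X22.44 Y65.18
G1 X52.78 Y65.18
G1 X67.95 Y91.46
M5
G00 X254.77 Y18.20
M4 S196
G1 X257.67 Y154.05 F2521
G1 X210.37 Y91.48
G1 X63.19 Y171.21
G1 X253.21 Y106.47
G1 X254.77 Y18.20
M5
G00 X127.60 Y33.35
M4 S505
G1 X93.63 Y39.57 F1412
G1 X89.05 Y73.81
G1 X120.20 Y88.74
G1 X144.02 Y63.73
G1 X127.60 Y33.35
M5
G00 X98.29 Y51.68
M4 S505
G1 X110.09 Y54.47 F1412
G1 X118.40 Y45.64
G1 X114.91 Y34.04
G1 X103.11 Y31.25
G1 X94.80 Y40.08
G1 X98.29 Y51.68
M5
G00 X0.00 Y0.00

Since the viewBox matches the mm dimensions, user units are millimetres directly. The only transform is the Y-flip y_m = 180.04 − y_svg.

Shape 1 is a rectangle drawn with `<rect>`. Its stroke #008000 means engrave at S196, F2521. After flipping Y the toolpath is (152.72,100.84) → (265.93,100.84) → (265.93,82.40) → (152.72,82.40) → (152.72,100.84), returning to the start.

Shape 2 is a rectangle drawn with `<path>`. Its stroke #ff8800 means cut at S917, F914. After flipping Y the toolpath is (132.91,119.59) → (177.93,119.59) → (177.93,73.11) → (132.91,73.11) → (132.91,119.59), returning to the start.

Shape 3 is a open polyline drawn with `<path>`. Its stroke #008000 means engrave at S196, F2521. After flipping Y the toolpath is (14.79,63.83) → (191.42,84.08) → (106.26,156.85) → (32.98,123.86).

Shape 4 is a cubic bezier drawn with `<path>`. Its stroke #ff8800 means cut at S917, F914. After flipping Y the toolpath is (222.88,94.15) → (210.50,85.64) → (199.10,65.43) → (187.68,39.32).

Shape 5 is a circle drawn with `<circle>`. Its stroke #ff8800 means cut at S917, F914. After flipping Y the toolpath is (67.95,91.46) → (52.78,117.74) → (22.44,117.74) → (7.27,91.46) → (22.44,65.18) → (52.78,65.18) → (67.95,91.46), returning to the start.

Shape 6 is a closed polygon drawn with `<path>`. Its stroke #008000 means engrave at S196, F2521. After flipping Y the toolpath is (254.77,18.20) → (257.67,154.05) → (210.37,91.48) → (63.19,171.21) → (253.21,106.47) → (254.77,18.20), returning to the start.

Shape 7 is a regular polygon drawn with `<path>`. Its stroke #000000 means score at S505, F1412. After flipping Y the toolpath is (127.60,33.35) → (93.63,39.57) → (89.05,73.81) → (120.20,88.74) → (144.02,63.73) → (127.60,33.35), returning to the start.

Shape 8 is a regular polygon drawn with `<path>`. Its stroke #000000 means score at S505, F1412. After flipping Y the toolpath is (98.29,51.68) → (110.09,54.47) → (118.40,45.64) → (114.91,34.04) → (103.11,31.25) → (94.80,40.08) → (98.29,51.68), returning to the start.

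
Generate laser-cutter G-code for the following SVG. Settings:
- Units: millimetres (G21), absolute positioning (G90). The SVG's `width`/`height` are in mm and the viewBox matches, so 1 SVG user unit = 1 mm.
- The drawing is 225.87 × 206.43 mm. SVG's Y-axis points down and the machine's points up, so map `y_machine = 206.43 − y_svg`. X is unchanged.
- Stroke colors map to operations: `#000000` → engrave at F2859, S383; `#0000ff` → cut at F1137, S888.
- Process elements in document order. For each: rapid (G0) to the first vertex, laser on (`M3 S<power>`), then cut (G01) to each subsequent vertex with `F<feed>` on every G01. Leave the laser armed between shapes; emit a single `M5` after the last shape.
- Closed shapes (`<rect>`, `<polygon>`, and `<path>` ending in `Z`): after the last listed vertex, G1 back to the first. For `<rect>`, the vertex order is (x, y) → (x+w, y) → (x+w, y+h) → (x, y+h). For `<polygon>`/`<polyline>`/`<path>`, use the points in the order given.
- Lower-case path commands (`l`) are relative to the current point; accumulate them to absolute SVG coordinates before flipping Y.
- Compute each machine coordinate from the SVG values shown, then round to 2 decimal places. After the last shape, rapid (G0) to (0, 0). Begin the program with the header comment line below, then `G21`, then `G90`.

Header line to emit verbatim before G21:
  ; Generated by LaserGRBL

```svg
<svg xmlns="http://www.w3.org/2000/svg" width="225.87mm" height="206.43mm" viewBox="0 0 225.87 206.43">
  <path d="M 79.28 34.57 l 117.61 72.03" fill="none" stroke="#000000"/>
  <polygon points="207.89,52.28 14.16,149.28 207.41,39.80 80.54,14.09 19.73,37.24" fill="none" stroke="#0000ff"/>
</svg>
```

; Generated by LaserGRBL
G21
G90
G0 X79.28 Y171.86
M3 S383
G01 X196.89 Y99.83 F2859
G0 X207.89 Y154.15
M3 S888
G01 X14.16 Y57.15 F1137
G01 X207.41 Y166.63 F1137
G01 X80.54 Y192.34 F1137
G01 X19.73 Y169.19 F1137
G01 X207.89 Y154.15 F1137
M5
G0 X0.00 Y0.00

Since the viewBox matches the mm dimensions, user units are millimetres directly. The only transform is the Y-flip y_m = 206.43 − y_svg.

Shape 1 is a line segment drawn with `<path>`. Its stroke #000000 means engrave at S383, F2859. After flipping Y the toolpath is (79.28,171.86) → (196.89,99.83).

Shape 2 is a closed polygon drawn with `<polygon>`. Its stroke #0000ff means cut at S888, F1137. After flipping Y the toolpath is (207.89,154.15) → (14.16,57.15) → (207.41,166.63) → (80.54,192.34) → (19.73,169.19) → (207.89,154.15), returning to the start.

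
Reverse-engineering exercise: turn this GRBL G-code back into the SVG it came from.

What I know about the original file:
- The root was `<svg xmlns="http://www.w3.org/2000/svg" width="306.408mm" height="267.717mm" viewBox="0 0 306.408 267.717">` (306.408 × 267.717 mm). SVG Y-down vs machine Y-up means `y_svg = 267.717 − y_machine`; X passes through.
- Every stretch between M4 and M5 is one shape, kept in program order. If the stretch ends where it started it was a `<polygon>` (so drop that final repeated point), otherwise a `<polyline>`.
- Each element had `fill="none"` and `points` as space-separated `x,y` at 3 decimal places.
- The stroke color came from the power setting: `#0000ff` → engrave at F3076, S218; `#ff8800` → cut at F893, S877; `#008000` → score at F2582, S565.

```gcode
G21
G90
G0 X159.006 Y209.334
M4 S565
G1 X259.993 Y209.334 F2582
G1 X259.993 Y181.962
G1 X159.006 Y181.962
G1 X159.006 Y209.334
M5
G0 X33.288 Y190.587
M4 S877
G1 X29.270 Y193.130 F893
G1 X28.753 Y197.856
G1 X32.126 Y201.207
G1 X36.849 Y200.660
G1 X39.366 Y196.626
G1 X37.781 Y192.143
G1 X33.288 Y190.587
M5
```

Machine Y-up, SVG Y-down with viewBox height 267.717, so y_svg = 267.717 − y_machine; X carries over.

Run 1: S565 ⇒ score layer `#008000`. The run returns to its start, so emit a `<polygon>` with points (Y-flipped): 159.006,58.383 259.993,58.383 259.993,85.755 159.006,85.755.

Run 2: power S877 maps to stroke `#ff8800` (cut). The run returns to its start, so emit a `<polygon>` with points (Y-flipped): 33.288,77.130 29.270,74.587 28.753,69.861 32.126,66.510 36.849,67.057 39.366,71.091 37.781,75.574.

<svg xmlns="http://www.w3.org/2000/svg" width="306.408mm" height="267.717mm" viewBox="0 0 306.408 267.717">
  <polygon points="159.006,58.383 259.993,58.383 259.993,85.755 159.006,85.755" fill="none" stroke="#008000"/>
  <polygon points="33.288,77.130 29.270,74.587 28.753,69.861 32.126,66.510 36.849,67.057 39.366,71.091 37.781,75.574" fill="none" stroke="#ff8800"/>
</svg>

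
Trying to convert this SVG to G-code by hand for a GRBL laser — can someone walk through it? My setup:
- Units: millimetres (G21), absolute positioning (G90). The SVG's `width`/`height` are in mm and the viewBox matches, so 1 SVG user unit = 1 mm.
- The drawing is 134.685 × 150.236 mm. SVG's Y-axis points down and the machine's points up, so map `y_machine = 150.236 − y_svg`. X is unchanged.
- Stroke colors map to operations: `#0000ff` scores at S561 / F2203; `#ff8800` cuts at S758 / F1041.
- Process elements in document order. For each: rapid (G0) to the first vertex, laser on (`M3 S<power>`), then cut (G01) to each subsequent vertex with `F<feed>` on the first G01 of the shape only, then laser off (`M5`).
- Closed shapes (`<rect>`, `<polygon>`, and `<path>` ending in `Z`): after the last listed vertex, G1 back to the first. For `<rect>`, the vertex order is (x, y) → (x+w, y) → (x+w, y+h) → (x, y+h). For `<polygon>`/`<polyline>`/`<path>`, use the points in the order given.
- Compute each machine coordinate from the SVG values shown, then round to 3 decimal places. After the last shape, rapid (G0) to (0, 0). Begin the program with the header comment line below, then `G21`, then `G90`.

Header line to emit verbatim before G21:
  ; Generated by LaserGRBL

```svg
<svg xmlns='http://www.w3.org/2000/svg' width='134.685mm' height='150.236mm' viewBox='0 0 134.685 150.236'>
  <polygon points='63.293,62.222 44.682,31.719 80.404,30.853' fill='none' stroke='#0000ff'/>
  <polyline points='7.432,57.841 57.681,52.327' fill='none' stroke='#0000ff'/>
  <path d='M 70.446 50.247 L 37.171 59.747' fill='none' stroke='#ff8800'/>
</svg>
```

1 u = 1 mm; y_m = 150.236 − y.

[1] `<polygon>` regular polygon, #0000ff→score S561 F2203: (63.293,88.014) → (44.682,118.517) → (80.404,119.383) → (63.293,88.014) (closed)

[2] `<polyline>` line segment, #0000ff→score S561 F2203: (7.432,92.395) → (57.681,97.909)

[3] `<path>` line segment, #ff8800→cut S758 F1041: (70.446,99.989) → (37.171,90.489)

; Generated by LaserGRBL
G21
G90
G0 X63.293 Y88.014
M3 S561
G01 X44.682 Y118.517 F2203
G01 X80.404 Y119.383
G01 X63.293 Y88.014
M5
G0 X7.432 Y92.395
M3 S561
G01 X57.681 Y97.909 F2203
M5
G0 X70.446 Y99.989
M3 S758
G01 X37.171 Y90.489 F1041
M5
G0 X0.000 Y0.000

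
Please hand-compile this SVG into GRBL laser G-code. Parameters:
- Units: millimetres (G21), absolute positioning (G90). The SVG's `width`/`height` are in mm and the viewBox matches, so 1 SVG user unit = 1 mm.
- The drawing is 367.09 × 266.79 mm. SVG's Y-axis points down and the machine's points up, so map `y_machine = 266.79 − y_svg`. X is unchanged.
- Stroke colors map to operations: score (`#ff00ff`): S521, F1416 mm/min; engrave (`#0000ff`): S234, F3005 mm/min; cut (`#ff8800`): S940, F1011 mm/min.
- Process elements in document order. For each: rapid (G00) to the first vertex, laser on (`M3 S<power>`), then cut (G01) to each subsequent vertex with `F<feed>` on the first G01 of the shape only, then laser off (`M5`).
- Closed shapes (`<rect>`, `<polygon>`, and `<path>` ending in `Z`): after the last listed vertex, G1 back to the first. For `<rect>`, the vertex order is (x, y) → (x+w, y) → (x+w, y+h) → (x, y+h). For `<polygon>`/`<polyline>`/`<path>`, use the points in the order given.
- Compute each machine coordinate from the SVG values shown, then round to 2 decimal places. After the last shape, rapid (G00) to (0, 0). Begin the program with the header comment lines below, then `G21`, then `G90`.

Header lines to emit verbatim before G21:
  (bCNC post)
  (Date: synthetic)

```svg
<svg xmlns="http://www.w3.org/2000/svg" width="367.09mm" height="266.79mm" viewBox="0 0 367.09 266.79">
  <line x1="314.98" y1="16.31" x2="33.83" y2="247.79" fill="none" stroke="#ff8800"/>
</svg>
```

Since the viewBox matches the mm dimensions, user units are millimetres directly. The only transform is the Y-flip y_m = 266.79 − y_svg.

Shape 1 is a line segment drawn with `<line>`. Its stroke #ff8800 means cut at S940, F1011. After flipping Y the toolpath is (314.98,250.48) → (33.83,19.00).

(bCNC post)
(Date: synthetic)
G21
G90
G00 X314.98 Y250.48
M3 S940
G01 X33.83 Y19.00 F1011
M5
G00 X0.00 Y0.00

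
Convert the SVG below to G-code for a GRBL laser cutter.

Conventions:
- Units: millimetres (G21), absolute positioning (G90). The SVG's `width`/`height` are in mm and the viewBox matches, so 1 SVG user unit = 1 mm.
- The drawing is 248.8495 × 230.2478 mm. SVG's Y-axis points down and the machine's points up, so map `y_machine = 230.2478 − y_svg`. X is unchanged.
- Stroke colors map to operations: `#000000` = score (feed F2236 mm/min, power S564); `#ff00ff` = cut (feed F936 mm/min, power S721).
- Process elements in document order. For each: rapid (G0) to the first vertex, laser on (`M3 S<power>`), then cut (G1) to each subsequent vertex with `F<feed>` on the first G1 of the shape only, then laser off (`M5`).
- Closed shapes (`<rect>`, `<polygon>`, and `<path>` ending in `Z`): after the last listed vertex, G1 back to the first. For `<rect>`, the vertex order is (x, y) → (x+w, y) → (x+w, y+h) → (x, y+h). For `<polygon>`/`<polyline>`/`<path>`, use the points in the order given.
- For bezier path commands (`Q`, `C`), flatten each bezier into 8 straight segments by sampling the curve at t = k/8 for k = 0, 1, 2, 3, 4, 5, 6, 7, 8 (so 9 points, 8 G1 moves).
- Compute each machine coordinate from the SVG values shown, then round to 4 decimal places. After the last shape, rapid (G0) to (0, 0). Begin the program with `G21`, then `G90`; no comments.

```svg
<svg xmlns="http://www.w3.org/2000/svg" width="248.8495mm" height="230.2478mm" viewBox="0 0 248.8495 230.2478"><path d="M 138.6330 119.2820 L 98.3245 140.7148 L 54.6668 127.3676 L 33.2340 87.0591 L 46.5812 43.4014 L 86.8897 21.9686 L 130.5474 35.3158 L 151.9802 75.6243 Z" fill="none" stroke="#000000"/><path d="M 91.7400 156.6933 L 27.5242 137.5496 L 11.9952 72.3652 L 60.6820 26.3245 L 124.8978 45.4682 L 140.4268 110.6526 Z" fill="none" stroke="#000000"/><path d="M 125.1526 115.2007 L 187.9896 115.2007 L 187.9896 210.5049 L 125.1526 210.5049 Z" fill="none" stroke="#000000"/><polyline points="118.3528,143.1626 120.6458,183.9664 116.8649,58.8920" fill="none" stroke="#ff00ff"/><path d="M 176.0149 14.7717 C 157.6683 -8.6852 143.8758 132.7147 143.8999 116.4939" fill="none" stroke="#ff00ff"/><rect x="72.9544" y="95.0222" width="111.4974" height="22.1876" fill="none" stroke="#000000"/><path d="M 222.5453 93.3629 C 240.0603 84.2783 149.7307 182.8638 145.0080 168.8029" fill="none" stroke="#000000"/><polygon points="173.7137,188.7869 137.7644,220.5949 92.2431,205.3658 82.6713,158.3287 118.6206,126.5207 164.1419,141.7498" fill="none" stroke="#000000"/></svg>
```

G21
G90
G0 X138.6330 Y110.9658
M3 S564
G1 X98.3245 Y89.5330 F2236
G1 X54.6668 Y102.8802
G1 X33.2340 Y143.1887
G1 X46.5812 Y186.8464
G1 X86.8897 Y208.2792
G1 X130.5474 Y194.9320
G1 X151.9802 Y154.6235
G1 X138.6330 Y110.9658
M5
G0 X91.7400 Y73.5545
M3 S564
G1 X27.5242 Y92.6982 F2236
G1 X11.9952 Y157.8826
G1 X60.6820 Y203.9233
G1 X124.8978 Y184.7796
G1 X140.4268 Y119.5952
G1 X91.7400 Y73.5545
M5
G0 X125.1526 Y115.0471
M3 S564
G1 X187.9896 Y115.0471 F2236
G1 X187.9896 Y19.7429
G1 X125.1526 Y19.7429
G1 X125.1526 Y115.0471
M5
G0 X118.3528 Y87.0852
M3 S721
G1 X120.6458 Y46.2814 F936
G1 X116.8649 Y171.3558
M5
G0 X176.0149 Y215.4761
M3 S721
G1 X169.3665 Y217.1746 F936
G1 X163.2536 Y207.1968
G1 X157.7847 Y189.3218
G1 X153.0684 Y167.3285
G1 X149.2132 Y144.9961
G1 X146.3277 Y126.1035
G1 X144.5204 Y114.4297
G1 X143.8999 Y113.7539
M5
G0 X72.9544 Y135.2256
M3 S564
G1 X184.4518 Y135.2256 F2236
G1 X184.4518 Y113.0380
G1 X72.9544 Y113.0380
G1 X72.9544 Y135.2256
M5
G0 X222.5453 Y136.8849
M3 S564
G1 X224.4360 Y135.6749 F2236
G1 X218.4834 Y126.9527
G1 X206.9543 Y113.3000
G1 X192.1158 Y97.2988
G1 X176.2349 Y81.5308
G1 X161.5786 Y68.5780
G1 X150.4140 Y61.0221
G1 X145.0080 Y61.4449
M5
G0 X173.7137 Y41.4609
M3 S564
G1 X137.7644 Y9.6529 F2236
G1 X92.2431 Y24.8820
G1 X82.6713 Y71.9191
G1 X118.6206 Y103.7271
G1 X164.1419 Y88.4980
G1 X173.7137 Y41.4609
M5
G0 X0.0000 Y0.0000

Since the viewBox matches the mm dimensions, user units are millimetres directly. The only transform is the Y-flip y_m = 230.2478 − y_svg.

Shape 1 is a regular polygon drawn with `<path>`. Its stroke #000000 means score at S564, F2236. After flipping Y the toolpath is (138.6330,110.9658) → (98.3245,89.5330) → (54.6668,102.8802) → (33.2340,143.1887) → (46.5812,186.8464) → (86.8897,208.2792) → (130.5474,194.9320) → (151.9802,154.6235) → (138.6330,110.9658), returning to the start.

Shape 2 is a regular polygon drawn with `<path>`. Its stroke #000000 means score at S564, F2236. After flipping Y the toolpath is (91.7400,73.5545) → (27.5242,92.6982) → (11.9952,157.8826) → (60.6820,203.9233) → (124.8978,184.7796) → (140.4268,119.5952) → (91.7400,73.5545), returning to the start.

Shape 3 is a rectangle drawn with `<path>`. Its stroke #000000 means score at S564, F2236. After flipping Y the toolpath is (125.1526,115.0471) → (187.9896,115.0471) → (187.9896,19.7429) → (125.1526,19.7429) → (125.1526,115.0471), returning to the start.

Shape 4 is a open polyline drawn with `<polyline>`. Its stroke #ff00ff means cut at S721, F936. After flipping Y the toolpath is (118.3528,87.0852) → (120.6458,46.2814) → (116.8649,171.3558).

Shape 5 is a cubic bezier drawn with `<path>`. Its stroke #ff00ff means cut at S721, F936. After flipping Y the toolpath is (176.0149,215.4761) → (169.3665,217.1746) → (163.2536,207.1968) → (157.7847,189.3218) → (153.0684,167.3285) → (149.2132,144.9961) → (146.3277,126.1035) → (144.5204,114.4297) → (143.8999,113.7539).

Shape 6 is a rectangle drawn with `<rect>`. Its stroke #000000 means score at S564, F2236. After flipping Y the toolpath is (72.9544,135.2256) → (184.4518,135.2256) → (184.4518,113.0380) → (72.9544,113.0380) → (72.9544,135.2256), returning to the start.

Shape 7 is a cubic bezier drawn with `<path>`. Its stroke #000000 means score at S564, F2236. After flipping Y the toolpath is (222.5453,136.8849) → (224.4360,135.6749) → (218.4834,126.9527) → (206.9543,113.3000) → (192.1158,97.2988) → (176.2349,81.5308) → (161.5786,68.5780) → (150.4140,61.0221) → (145.0080,61.4449).

Shape 8 is a regular polygon drawn with `<polygon>`. Its stroke #000000 means score at S564, F2236. After flipping Y the toolpath is (173.7137,41.4609) → (137.7644,9.6529) → (92.2431,24.8820) → (82.6713,71.9191) → (118.6206,103.7271) → (164.1419,88.4980) → (173.7137,41.4609), returning to the start.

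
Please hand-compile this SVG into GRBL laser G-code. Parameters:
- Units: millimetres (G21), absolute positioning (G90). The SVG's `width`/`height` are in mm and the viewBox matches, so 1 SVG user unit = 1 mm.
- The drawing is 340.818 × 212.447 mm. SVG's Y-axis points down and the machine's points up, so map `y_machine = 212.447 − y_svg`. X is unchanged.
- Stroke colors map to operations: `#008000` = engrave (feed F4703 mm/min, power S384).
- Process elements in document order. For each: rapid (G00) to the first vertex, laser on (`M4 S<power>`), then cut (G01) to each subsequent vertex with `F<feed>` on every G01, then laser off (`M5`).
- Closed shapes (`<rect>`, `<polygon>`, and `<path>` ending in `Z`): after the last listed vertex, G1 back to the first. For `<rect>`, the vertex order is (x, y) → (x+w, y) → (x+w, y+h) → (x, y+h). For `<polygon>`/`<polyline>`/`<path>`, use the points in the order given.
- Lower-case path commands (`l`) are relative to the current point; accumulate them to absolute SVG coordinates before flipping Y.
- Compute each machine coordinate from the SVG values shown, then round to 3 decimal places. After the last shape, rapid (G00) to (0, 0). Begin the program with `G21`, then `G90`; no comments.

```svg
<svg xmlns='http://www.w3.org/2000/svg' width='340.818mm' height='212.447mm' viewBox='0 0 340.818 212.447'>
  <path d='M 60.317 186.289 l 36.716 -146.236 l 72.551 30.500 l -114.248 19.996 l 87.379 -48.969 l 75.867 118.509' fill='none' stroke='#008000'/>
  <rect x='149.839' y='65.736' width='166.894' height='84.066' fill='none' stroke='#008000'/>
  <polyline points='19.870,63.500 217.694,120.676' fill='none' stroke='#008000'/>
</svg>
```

1 u = 1 mm; y_m = 212.447 − y.

[1] `<path>` open polyline, #008000→engrave S384 F4703: (60.317,26.158) → (97.033,172.394) → (169.584,141.894) → (55.336,121.898) → (142.715,170.867) → (218.582,52.358)

[2] `<rect>` rectangle, #008000→engrave S384 F4703: (149.839,146.711) → (316.733,146.711) → (316.733,62.645) → (149.839,62.645) → (149.839,146.711) (closed)

[3] `<polyline>` line segment, #008000→engrave S384 F4703: (19.870,148.947) → (217.694,91.771)

G21
G90
G00 X60.317 Y26.158
M4 S384
G01 X97.033 Y172.394 F4703
G01 X169.584 Y141.894 F4703
G01 X55.336 Y121.898 F4703
G01 X142.715 Y170.867 F4703
G01 X218.582 Y52.358 F4703
M5
G00 X149.839 Y146.711
M4 S384
G01 X316.733 Y146.711 F4703
G01 X316.733 Y62.645 F4703
G01 X149.839 Y62.645 F4703
G01 X149.839 Y146.711 F4703
M5
G00 X19.870 Y148.947
M4 S384
G01 X217.694 Y91.771 F4703
M5
G00 X0.000 Y0.000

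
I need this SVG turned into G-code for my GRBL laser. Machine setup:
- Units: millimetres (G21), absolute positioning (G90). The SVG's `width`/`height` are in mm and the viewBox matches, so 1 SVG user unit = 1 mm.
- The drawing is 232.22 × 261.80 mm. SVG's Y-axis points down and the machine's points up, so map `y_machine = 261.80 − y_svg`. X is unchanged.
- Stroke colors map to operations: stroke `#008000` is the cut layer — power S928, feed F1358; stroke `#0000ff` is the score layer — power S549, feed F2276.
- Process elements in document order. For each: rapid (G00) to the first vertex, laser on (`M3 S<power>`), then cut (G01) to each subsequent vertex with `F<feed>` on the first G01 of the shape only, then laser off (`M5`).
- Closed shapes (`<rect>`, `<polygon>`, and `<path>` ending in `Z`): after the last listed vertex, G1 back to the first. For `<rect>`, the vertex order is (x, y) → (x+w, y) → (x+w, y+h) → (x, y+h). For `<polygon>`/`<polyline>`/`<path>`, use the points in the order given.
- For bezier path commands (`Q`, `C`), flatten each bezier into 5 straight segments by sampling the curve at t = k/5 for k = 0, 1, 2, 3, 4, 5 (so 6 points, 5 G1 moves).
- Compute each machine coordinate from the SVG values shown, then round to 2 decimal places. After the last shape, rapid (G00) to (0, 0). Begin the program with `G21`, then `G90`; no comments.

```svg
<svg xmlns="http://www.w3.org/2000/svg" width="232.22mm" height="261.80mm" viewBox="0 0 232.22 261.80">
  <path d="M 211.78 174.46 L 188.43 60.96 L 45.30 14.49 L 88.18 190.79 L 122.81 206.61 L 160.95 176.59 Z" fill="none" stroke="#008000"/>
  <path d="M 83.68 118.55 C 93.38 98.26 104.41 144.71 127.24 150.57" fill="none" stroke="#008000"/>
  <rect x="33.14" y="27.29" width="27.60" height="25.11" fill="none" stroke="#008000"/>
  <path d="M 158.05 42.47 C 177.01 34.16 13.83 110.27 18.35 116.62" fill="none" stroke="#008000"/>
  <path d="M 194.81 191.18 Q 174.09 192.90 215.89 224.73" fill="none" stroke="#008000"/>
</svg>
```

viewBox `0 0 232.22 261.80` with mm width/height → 1 unit = 1 mm. Flip: y_m = 261.80 − y_svg.

**Shape 1** — `<path>` closed polygon, stroke `#008000` → cut (S928, F1358). Machine vertices: (211.78,87.34) → (188.43,200.84) → (45.30,247.31) → (88.18,71.01) → (122.81,55.19) → (160.95,85.21) → (211.78,87.34). Closed: final G1 returns to the first vertex.

**Shape 2** — `<path>` cubic bezier, stroke `#008000` → cut (S928, F1358). Control points (SVG): P0=(83.68,118.55), P1=(93.38,98.26), P2=(104.41,144.71), P3=(127.24,150.57); sampled at t=k/5. Machine vertices: (83.68,143.25) → (89.74,148.27) → (96.63,142.43) → (104.84,130.88) → (114.87,118.76) → (127.24,111.23). Open path.

**Shape 3** — `<rect>` rectangle, stroke `#008000` → cut (S928, F1358). Machine vertices: (33.14,234.51) → (60.74,234.51) → (60.74,209.40) → (33.14,209.40) → (33.14,234.51). Closed: final G1 returns to the first vertex.

**Shape 4** — `<path>` cubic bezier, stroke `#008000` → cut (S928, F1358). Control points (SVG): P0=(158.05,42.47), P1=(177.01,34.16), P2=(13.83,110.27), P3=(18.35,116.62); sampled at t=k/5. Machine vertices: (158.05,219.33) → (150.37,215.42) → (115.76,198.65) → (71.03,176.42) → (32.96,156.13) → (18.35,145.18). Open path.

**Shape 5** — `<path>` quadratic bezier, stroke `#008000` → cut (S928, F1358). Control points (SVG): P0=(194.81,191.18), P1=(174.09,192.90), P2=(215.89,224.73); sampled at t=k/5. Machine vertices: (194.81,70.62) → (189.02,68.73) → (188.24,64.43) → (192.45,57.72) → (201.67,48.60) → (215.89,37.07). Open path.

G21
G90
G00 X211.78 Y87.34
M3 S928
G01 X188.43 Y200.84 F1358
G01 X45.30 Y247.31
G01 X88.18 Y71.01
G01 X122.81 Y55.19
G01 X160.95 Y85.21
G01 X211.78 Y87.34
M5
G00 X83.68 Y143.25
M3 S928
G01 X89.74 Y148.27 F1358
G01 X96.63 Y142.43
G01 X104.84 Y130.88
G01 X114.87 Y118.76
G01 X127.24 Y111.23
M5
G00 X33.14 Y234.51
M3 S928
G01 X60.74 Y234.51 F1358
G01 X60.74 Y209.40
G01 X33.14 Y209.40
G01 X33.14 Y234.51
M5
G00 X158.05 Y219.33
M3 S928
G01 X150.37 Y215.42 F1358
G01 X115.76 Y198.65
G01 X71.03 Y176.42
G01 X32.96 Y156.13
G01 X18.35 Y145.18
M5
G00 X194.81 Y70.62
M3 S928
G01 X189.02 Y68.73 F1358
G01 X188.24 Y64.43
G01 X192.45 Y57.72
G01 X201.67 Y48.60
G01 X215.89 Y37.07
M5
G00 X0.00 Y0.00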